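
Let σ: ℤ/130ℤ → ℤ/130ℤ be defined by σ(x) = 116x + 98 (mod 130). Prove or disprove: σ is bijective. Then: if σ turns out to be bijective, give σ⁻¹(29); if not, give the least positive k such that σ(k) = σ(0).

65

By definition, injectivity means: for all s, t in the domain, σ(s) = σ(t) implies s = t.
We have gcd(116, 130) = 2 > 1. Taking s = 0 and t = 65: σ(0) = 98 and σ(65) = 116·65 + 98 = 7638 ≡ 98 (mod 130).
So σ(0) = σ(65) while 0 ≠ 65, so σ is not injective, hence not bijective.
Since σ is not bijective, we find the least positive k with σ(k) = σ(0): this means 116k ≡ 0 (mod 130), i.e. 130 ∣ 116k. Since gcd(116, 130) = 2, dividing through by 2 this holds exactly when 65 ∣ 58k, and as gcd(58, 65) = 1, exactly when 65 ∣ k.
The smallest positive such k is 65.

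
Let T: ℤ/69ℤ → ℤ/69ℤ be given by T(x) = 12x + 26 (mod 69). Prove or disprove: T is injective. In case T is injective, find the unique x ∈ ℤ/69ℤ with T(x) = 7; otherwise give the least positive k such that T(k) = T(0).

23

We have gcd(12, 69) = 3 > 1. Taking u = 0 and v = 23: T(0) = 26 and T(23) = 12·23 + 26 = 302 ≡ 26 (mod 69).
So T(0) = T(23) while 0 ≠ 23, so T is not injective.
Since T is not injective, we find the least positive k with T(k) = T(0): this means 12k ≡ 0 (mod 69), i.e. 69 ∣ 12k. Since gcd(12, 69) = 3, dividing through by 3 this holds exactly when 23 ∣ 4k, and as gcd(4, 23) = 1, exactly when 23 ∣ k.
The smallest positive such k is 23.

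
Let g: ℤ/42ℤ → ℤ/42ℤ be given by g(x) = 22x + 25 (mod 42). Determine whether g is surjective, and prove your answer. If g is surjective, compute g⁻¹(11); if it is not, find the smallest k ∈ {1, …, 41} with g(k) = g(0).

21

Recall that g is surjective if every y in the codomain equals g(x) for some x in the domain.
Since gcd(22, 42) = 2, we have 22x ≡ 0 (mod 2) for all x, so g(x) ≡ 1 (mod 2).
But 0 ≢ 1 (mod 2), so 0 ∈ ℤ/42ℤ has no preimage. Thus g is not surjective.
Since g is not surjective, we find the least positive k with g(k) = g(0): this means 22k ≡ 0 (mod 42), i.e. 42 ∣ 22k. Since gcd(22, 42) = 2, dividing through by 2 this holds exactly when 21 ∣ 11k, and as gcd(11, 21) = 1, exactly when 21 ∣ k.
The smallest positive such k is 21.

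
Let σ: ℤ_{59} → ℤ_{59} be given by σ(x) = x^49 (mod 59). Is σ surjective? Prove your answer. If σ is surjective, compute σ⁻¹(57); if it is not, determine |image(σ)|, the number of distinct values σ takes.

Since 59 is prime, the nonzero elements of ℤ_{59} form a cyclic group of order 58.
As gcd(49, 58) = 1, raising to the 49th power is a bijection on this group: if u^49 ≡ v^49 then (uv^{−1})^49 = 1, and the only element of order dividing gcd(49, 58) = 1 is 1, so u = v.
With σ(0) = 0 this makes σ injective on all of ℤ_{59}, hence bijective (finite equal-size domain and codomain). In particular σ is surjective.
Since σ is surjective, we find the preimage of 57. The inverse of x ↦ x^49 on (ℤ_{59})^× is x ↦ x^45, because 49·45 = 2205 = 38·58 + 1 ≡ 1 (mod 58) and x^{58} = 1 for x ≠ 0 (Fermat). So σ⁻¹(57) = 57^45 mod 59.
Repeated squaring mod 59: 57^1 ≡ 57, 57^2 ≡ 57² = 3249 ≡ 4, 57^4 ≡ 4² = 16, 57^8 ≡ 16² = 256 ≡ 20, 57^16 ≡ 20² = 400 ≡ 46, 57^32 ≡ 46² = 2116 ≡ 51. Since 45 = 32 + 8 + 4 + 1, 57^45 ≡ 51·20·16·57: 51·20 = 1020 ≡ 17, then 17·16 = 272 ≡ 36, then 36·57 = 2052 ≡ 46. So 57^45 ≡ 46 (mod 59).
Hence σ⁻¹(57) = 46.

46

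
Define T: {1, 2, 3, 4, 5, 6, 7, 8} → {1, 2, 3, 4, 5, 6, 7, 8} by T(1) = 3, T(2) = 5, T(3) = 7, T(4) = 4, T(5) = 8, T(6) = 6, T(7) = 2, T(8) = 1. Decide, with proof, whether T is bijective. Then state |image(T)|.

The values 3, 5, 7, 4, 8, 6, 2, 1 are a permutation of {1, 2, 3, 4, 5, 6, 7, 8}: each element appears exactly once.
So T is injective and surjective, hence bijective.
The image of T is {1, 2, 3, 4, 5, 6, 7, 8}, which has 8 elements.

8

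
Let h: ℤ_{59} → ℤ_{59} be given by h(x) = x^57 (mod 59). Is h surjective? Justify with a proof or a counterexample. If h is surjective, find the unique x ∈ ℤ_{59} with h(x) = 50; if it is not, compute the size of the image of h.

Since 59 is prime, the nonzero elements of ℤ_{59} form a cyclic group of order 58.
As gcd(57, 58) = 1, raising to the 57th power is a bijection on this group: if a^57 ≡ b^57 then (ab^{−1})^57 = 1, and the only element of order dividing gcd(57, 58) = 1 is 1, so a = b.
With h(0) = 0 this makes h injective on all of ℤ_{59}, hence bijective (finite equal-size domain and codomain). In particular h is surjective.
Since h is surjective, we find the preimage of 50. The inverse of x ↦ x^57 on (ℤ_{59})^× is x ↦ x^57, because 57·57 = 3249 = 56·58 + 1 ≡ 1 (mod 58) and x^{58} = 1 for x ≠ 0 (Fermat). So h⁻¹(50) = 50^57 mod 59.
Repeated squaring mod 59: 50^1 ≡ 50, 50^2 ≡ 50² = 2500 ≡ 22, 50^4 ≡ 22² = 484 ≡ 12, 50^8 ≡ 12² = 144 ≡ 26, 50^16 ≡ 26² = 676 ≡ 27, 50^32 ≡ 27² = 729 ≡ 21. Since 57 = 32 + 16 + 8 + 1, 50^57 ≡ 21·27·26·50: 21·27 = 567 ≡ 36, then 36·26 = 936 ≡ 51, then 51·50 = 2550 ≡ 13. So 50^57 ≡ 13 (mod 59).
Hence h⁻¹(50) = 13.

13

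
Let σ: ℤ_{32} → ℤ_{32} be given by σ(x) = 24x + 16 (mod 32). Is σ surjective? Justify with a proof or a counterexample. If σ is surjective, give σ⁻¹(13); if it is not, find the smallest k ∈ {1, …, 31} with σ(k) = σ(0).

4

Since gcd(24, 32) = 8, we have 24x ≡ 0 (mod 8) for all x, so σ(x) ≡ 0 (mod 8).
But 1 ≢ 0 (mod 8), so 1 ∈ ℤ_{32} has no preimage. Thus σ is not surjective.
Since σ is not surjective, we find the least positive k with σ(k) = σ(0): this means 24k ≡ 0 (mod 32), i.e. 32 ∣ 24k. Since gcd(24, 32) = 8, dividing through by 8 this holds exactly when 4 ∣ 3k, and as gcd(3, 4) = 1, exactly when 4 ∣ k.
The smallest positive such k is 4.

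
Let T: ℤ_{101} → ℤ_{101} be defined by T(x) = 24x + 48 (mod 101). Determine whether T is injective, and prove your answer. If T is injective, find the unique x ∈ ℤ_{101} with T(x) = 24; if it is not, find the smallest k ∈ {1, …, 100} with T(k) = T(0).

100

Recall: T is injective if T(x_1) = T(x_2) implies x_1 = x_2.
If T(x_1) = T(x_2), then 24x_1 ≡ 24x_2 (mod 101). Because gcd(24, 101) = 1, we may cancel 24 to get x_1 ≡ x_2 (mod 101).
Therefore T is injective.
We now compute 24⁻¹ mod 101 explicitly. Euclid's algorithm: 101 = 4·24 + 5, 24 = 4·5 + 4, 5 = 1·4 + 1; back-substituting gives 1 = 80·24 − 19·101, so 24⁻¹ ≡ 80 (mod 101).
Since T is injective, we compute T⁻¹(24): solve 24x + 48 ≡ 24 (mod 101), i.e. 24x ≡ 77 (mod 101).
Multiplying by 24⁻¹ = 80 gives x ≡ 80·77 = 6160 = 60·101 + 100 ≡ 100 (mod 101).
Check: T(100) = 24·100 + 48 = 2448 = 24·101 + 24 ≡ 24 (mod 101).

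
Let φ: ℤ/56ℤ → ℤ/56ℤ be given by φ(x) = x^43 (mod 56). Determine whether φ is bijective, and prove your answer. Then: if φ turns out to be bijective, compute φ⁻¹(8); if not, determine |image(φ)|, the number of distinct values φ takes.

35

φ(0) = 0^43 = 0.
φ(14): Repeated squaring mod 56: 14^1 ≡ 14, 14^2 ≡ 14² = 196 ≡ 28, 14^4 ≡ 28² = 784 ≡ 0, 14^8 ≡ 0² = 0, 14^16 ≡ 0² = 0, 14^32 ≡ 0² = 0. Since 43 = 32 + 8 + 2 + 1, 14^43 ≡ 0·0·28·14: 0·0 = 0, then 0·28 = 0, then 0·14 = 0. So 14^43 ≡ 0 (mod 56).
So φ(0) = φ(14) = 0 while 0 ≠ 14, hence φ is not injective, hence not bijective.
Since φ is not bijective, we determine |image(φ)|. Computing x^43 mod 56 for each x (by repeated squaring, reducing mod 56 at every step), the values φ(0), φ(1), …, φ(55) are: 0, 1, 16, 3, 32, 5, 48, 7, 8, 9, 24, 11, 40, 13, 0, 15, 16, 17, 32, 19, 48, 21, 8, 23, 24, 25, 40, 27, 0, 29, 16, 31, 32, 33, 48, 35, 8, 37, 24, 39, 40, 41, 0, 43, 16, 45, 32, 47, 48, 49, 8, 51, 24, 53, 40, 55.
The distinct values are {0, 1, 3, 5, 7, 8, 9, 11, 13, 15, 16, 17, 19, 21, 23, 24, 25, 27, 29, 31, 32, 33, 35, 37, 39, 40, 41, 43, 45, 47, 48, 49, 51, 53, 55}; there are 35 of them.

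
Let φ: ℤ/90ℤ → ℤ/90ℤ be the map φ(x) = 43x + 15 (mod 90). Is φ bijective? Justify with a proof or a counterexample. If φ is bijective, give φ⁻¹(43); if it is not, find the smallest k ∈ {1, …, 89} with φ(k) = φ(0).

If φ(s) = φ(t), then 43s ≡ 43t (mod 90). Because gcd(43, 90) = 1, we may cancel 43 to get s ≡ t (mod 90).
We now compute 43⁻¹ mod 90 explicitly. Euclid's algorithm: 90 = 2·43 + 4, 43 = 10·4 + 3, 4 = 1·3 + 1; back-substituting gives 1 = 67·43 − 32·90, so 43⁻¹ ≡ 67 (mod 90).
Then y ↦ 67(y − 15) is a two-sided inverse to φ, so every y ∈ ℤ/90ℤ has a preimage.
Thus φ is bijective.
Since φ is bijective, we compute φ⁻¹(43): solve 43x + 15 ≡ 43 (mod 90), i.e. 43x ≡ 28 (mod 90).
Multiplying by 43⁻¹ = 67 gives x ≡ 67·28 = 1876 = 20·90 + 76 ≡ 76 (mod 90).
Check: φ(76) = 43·76 + 15 = 3283 = 36·90 + 43 ≡ 43 (mod 90).

76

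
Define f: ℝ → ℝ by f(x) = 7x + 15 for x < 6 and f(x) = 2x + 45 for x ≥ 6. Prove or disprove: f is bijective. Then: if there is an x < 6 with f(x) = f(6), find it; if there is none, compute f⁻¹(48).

Both pieces are strictly increasing (slopes 7 and 2), so each is injective on its own interval.
The left piece maps (−∞, 6) onto (−∞, 57); the right piece maps [6, ∞) onto [57, ∞).
Since 57 = 57, the images partition ℝ: f is injective and surjective, hence bijective.
Because the two images are disjoint, no x < 6 has f(x) = f(6), so we compute f⁻¹(48): 48 lies in (−∞, 57), so solve 7x + 15 = 48: x = (48 − 15)/7 = 33/7.

33/7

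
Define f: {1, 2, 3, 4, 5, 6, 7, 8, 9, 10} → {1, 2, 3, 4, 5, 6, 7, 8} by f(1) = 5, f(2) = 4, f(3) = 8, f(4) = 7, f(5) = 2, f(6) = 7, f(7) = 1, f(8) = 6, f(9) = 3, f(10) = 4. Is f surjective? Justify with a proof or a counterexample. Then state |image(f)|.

8

Every element of the codomain has a preimage: 1 = f(7), 2 = f(5), 3 = f(9), 4 = f(2), 5 = f(1), 6 = f(8), 7 = f(4), 8 = f(3).
So f is surjective.
The image of f is {1, 2, 3, 4, 5, 6, 7, 8}, which has 8 elements.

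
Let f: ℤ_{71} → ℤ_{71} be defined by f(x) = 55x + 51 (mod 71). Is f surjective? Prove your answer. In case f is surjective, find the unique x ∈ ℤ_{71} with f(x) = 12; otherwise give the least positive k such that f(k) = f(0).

69

By definition, surjectivity means every element of the codomain has a preimage under f.
Since gcd(55, 71) = 1, 55 is invertible modulo 71. Euclid's algorithm: 71 = 1·55 + 16, 55 = 3·16 + 7, 16 = 2·7 + 2, 7 = 3·2 + 1; back-substituting gives 1 = 31·55 − 24·71, so 55⁻¹ ≡ 31 (mod 71).
Then y ↦ 31(y − 51) is a two-sided inverse to f, so every y ∈ ℤ_{71} has a preimage.
Therefore f is surjective.
Since f is surjective, we find f⁻¹(12): we need 55x ≡ 12 − 51 ≡ 32 (mod 71). Using 55⁻¹ = 31: x ≡ 31·32 = 992 = 13·71 + 69, so x = 69.
Check: f(69) = 55·69 + 51 = 3846 = 54·71 + 12 ≡ 12 (mod 71).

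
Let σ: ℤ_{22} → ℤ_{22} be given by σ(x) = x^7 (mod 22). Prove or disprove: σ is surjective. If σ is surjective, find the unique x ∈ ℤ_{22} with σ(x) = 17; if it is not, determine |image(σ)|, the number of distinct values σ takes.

7

Computing x^7 mod 22 for each x (by repeated squaring, reducing mod 22 at every step), the values σ(0), σ(1), …, σ(21) are: 0, 1, 18, 9, 16, 3, 8, 17, 2, 15, 10, 11, 12, 7, 20, 5, 14, 19, 6, 13, 4, 21.
Every element of ℤ_{22} appears exactly once in this list, so σ is a bijection, and in particular surjective.
Since σ is surjective, we read off the preimage of 17 from the same table: σ(7) = 17, so σ⁻¹(17) = 7.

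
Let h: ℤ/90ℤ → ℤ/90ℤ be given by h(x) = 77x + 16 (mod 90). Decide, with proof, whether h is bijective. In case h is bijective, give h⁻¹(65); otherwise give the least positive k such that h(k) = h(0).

Recall that h is injective when h(a) = h(b) forces a = b.
If h(a) = h(b), then 77a ≡ 77b (mod 90). Because gcd(77, 90) = 1, we may cancel 77 to get a ≡ b (mod 90).
We now compute 77⁻¹ mod 90 explicitly. Euclid's algorithm: 90 = 1·77 + 13, 77 = 5·13 + 12, 13 = 1·12 + 1; back-substituting gives 1 = 83·77 − 71·90, so 77⁻¹ ≡ 83 (mod 90).
Then y ↦ 83(y − 16) is a two-sided inverse to h, so every y ∈ ℤ/90ℤ has a preimage.
Hence h is bijective.
Since h is bijective, we compute h⁻¹(65): solve 77x + 16 ≡ 65 (mod 90), i.e. 77x ≡ 49 (mod 90).
Multiplying by 77⁻¹ = 83 gives x ≡ 83·49 = 4067 = 45·90 + 17 ≡ 17 (mod 90).
Check: h(17) = 77·17 + 16 = 1325 = 14·90 + 65 ≡ 65 (mod 90).

17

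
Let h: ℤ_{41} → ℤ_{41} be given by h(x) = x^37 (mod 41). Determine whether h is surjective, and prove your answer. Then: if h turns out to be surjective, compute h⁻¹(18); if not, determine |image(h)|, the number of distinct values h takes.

Since 41 is prime, the nonzero elements of ℤ_{41} form a cyclic group of order 40.
As gcd(37, 40) = 1, raising to the 37th power is a bijection on this group: if a^37 ≡ b^37 then (ab^{−1})^37 = 1, and the only element of order dividing gcd(37, 40) = 1 is 1, so a = b.
With h(0) = 0 this makes h injective on all of ℤ_{41}, hence bijective (finite equal-size domain and codomain). In particular h is surjective.
Since h is surjective, we find the preimage of 18. The inverse of x ↦ x^37 on (ℤ_{41})^× is x ↦ x^13, because 37·13 = 481 = 12·40 + 1 ≡ 1 (mod 40) and x^{40} = 1 for x ≠ 0 (Fermat). So h⁻¹(18) = 18^13 mod 41.
Repeated squaring mod 41: 18^1 ≡ 18, 18^2 ≡ 18² = 324 ≡ 37, 18^4 ≡ 37² = 1369 ≡ 16, 18^8 ≡ 16² = 256 ≡ 10. Since 13 = 8 + 4 + 1, 18^13 ≡ 10·16·18: 10·16 = 160 ≡ 37, then 37·18 = 666 ≡ 10. So 18^13 ≡ 10 (mod 41).
Hence h⁻¹(18) = 10.

10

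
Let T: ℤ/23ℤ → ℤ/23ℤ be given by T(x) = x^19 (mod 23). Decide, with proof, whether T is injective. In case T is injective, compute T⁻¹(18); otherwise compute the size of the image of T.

Since 23 is prime, the nonzero elements of ℤ/23ℤ form a cyclic group of order 22.
As gcd(19, 22) = 1, raising to the 19th power is a bijection on this group: if x_1^19 ≡ x_2^19 then (x_1x_2^{−1})^19 = 1, and the only element of order dividing gcd(19, 22) = 1 is 1, so x_1 = x_2.
With T(0) = 0 this makes T injective on all of ℤ/23ℤ, hence bijective (finite equal-size domain and codomain). In particular T is injective.
Since T is injective, we find the preimage of 18. The inverse of x ↦ x^19 on (ℤ/23ℤ)^× is x ↦ x^7, because 19·7 = 133 = 6·22 + 1 ≡ 1 (mod 22) and x^{22} = 1 for x ≠ 0 (Fermat). So T⁻¹(18) = 18^7 mod 23.
Repeated squaring mod 23: 18^1 ≡ 18, 18^2 ≡ 18² = 324 ≡ 2, 18^4 ≡ 2² = 4. Since 7 = 4 + 2 + 1, 18^7 ≡ 4·2·18: 4·2 = 8, then 8·18 = 144 ≡ 6. So 18^7 ≡ 6 (mod 23).
Hence T⁻¹(18) = 6.

6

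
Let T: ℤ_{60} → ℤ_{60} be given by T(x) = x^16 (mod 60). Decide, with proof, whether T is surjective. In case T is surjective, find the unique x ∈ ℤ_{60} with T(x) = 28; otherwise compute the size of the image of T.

8

T(2): Repeated squaring mod 60: 2^1 ≡ 2, 2^2 ≡ 2² = 4, 2^4 ≡ 4² = 16, 2^8 ≡ 16² = 256 ≡ 16, 2^16 ≡ 16² = 256 ≡ 16. So 2^16 ≡ 16 (mod 60).
T(4): Repeated squaring mod 60: 4^1 ≡ 4, 4^2 ≡ 4² = 16, 4^4 ≡ 16² = 256 ≡ 16, 4^8 ≡ 16² = 256 ≡ 16, 4^16 ≡ 16² = 256 ≡ 16. So 4^16 ≡ 16 (mod 60).
So T(2) = T(4) = 16 while 2 ≠ 4, hence T is not injective.
A non-injective map from the 60-element set ℤ_{60} to itself takes at most 59 distinct values, so it cannot be surjective. So T is not surjective.
Since T is not surjective, we determine |image(T)|. Computing x^16 mod 60 for each x (by repeated squaring, reducing mod 60 at every step), the values T(0), T(1), …, T(59) are: 0, 1, 16, 21, 16, 25, 36, 1, 16, 21, 40, 1, 36, 1, 16, 45, 16, 1, 36, 1, 40, 21, 16, 1, 36, 25, 16, 21, 16, 1, 0, 1, 16, 21, 16, 25, 36, 1, 16, 21, 40, 1, 36, 1, 16, 45, 16, 1, 36, 1, 40, 21, 16, 1, 36, 25, 16, 21, 16, 1.
The distinct values are {0, 1, 16, 21, 25, 36, 40, 45}; there are 8 of them.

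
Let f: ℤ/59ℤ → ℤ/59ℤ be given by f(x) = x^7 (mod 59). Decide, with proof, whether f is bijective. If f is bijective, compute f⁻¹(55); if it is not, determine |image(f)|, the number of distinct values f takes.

Since 59 is prime, the nonzero elements of ℤ/59ℤ form a cyclic group of order 58.
As gcd(7, 58) = 1, raising to the 7th power is a bijection on this group: if x_1^7 ≡ x_2^7 then (x_1x_2^{−1})^7 = 1, and the only element of order dividing gcd(7, 58) = 1 is 1, so x_1 = x_2.
With f(0) = 0 this makes f injective on all of ℤ/59ℤ, hence bijective (finite equal-size domain and codomain). In particular f is bijective.
Since f is bijective, we find the preimage of 55. The inverse of x ↦ x^7 on (ℤ/59ℤ)^× is x ↦ x^25, because 7·25 = 175 = 3·58 + 1 ≡ 1 (mod 58) and x^{58} = 1 for x ≠ 0 (Fermat). So f⁻¹(55) = 55^25 mod 59.
Repeated squaring mod 59: 55^1 ≡ 55, 55^2 ≡ 55² = 3025 ≡ 16, 55^4 ≡ 16² = 256 ≡ 20, 55^8 ≡ 20² = 400 ≡ 46, 55^16 ≡ 46² = 2116 ≡ 51. Since 25 = 16 + 8 + 1, 55^25 ≡ 51·46·55: 51·46 = 2346 ≡ 45, then 45·55 = 2475 ≡ 56. So 55^25 ≡ 56 (mod 59).
Hence f⁻¹(55) = 56.

56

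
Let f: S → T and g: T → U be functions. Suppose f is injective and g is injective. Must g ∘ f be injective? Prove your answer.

Suppose (g ∘ f)(u) = (g ∘ f)(v), i.e. g(f(u)) = g(f(v)).
Since g is injective, f(u) = f(v). Since f is injective, u = v. Thus g ∘ f is injective.

injective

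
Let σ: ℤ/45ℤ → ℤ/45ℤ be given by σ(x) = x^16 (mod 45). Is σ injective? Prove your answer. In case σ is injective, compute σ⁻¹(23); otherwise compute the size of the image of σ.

8

σ(3): Repeated squaring mod 45: 3^1 ≡ 3, 3^2 ≡ 3² = 9, 3^4 ≡ 9² = 81 ≡ 36, 3^8 ≡ 36² = 1296 ≡ 36, 3^16 ≡ 36² = 1296 ≡ 36. So 3^16 ≡ 36 (mod 45).
σ(6): Repeated squaring mod 45: 6^1 ≡ 6, 6^2 ≡ 6² = 36, 6^4 ≡ 36² = 1296 ≡ 36, 6^8 ≡ 36² = 1296 ≡ 36, 6^16 ≡ 36² = 1296 ≡ 36. So 6^16 ≡ 36 (mod 45).
So σ(3) = σ(6) = 36 while 3 ≠ 6, so σ is not injective.
Since σ is not injective, we determine |image(σ)|. Computing x^16 mod 45 for each x (by repeated squaring, reducing mod 45 at every step), the values σ(0), σ(1), …, σ(44) are: 0, 1, 16, 36, 31, 40, 36, 16, 1, 36, 10, 16, 36, 31, 31, 0, 16, 1, 36, 1, 25, 36, 31, 31, 36, 25, 1, 36, 1, 16, 0, 31, 31, 36, 16, 10, 36, 1, 16, 36, 40, 31, 36, 16, 1.
The distinct values are {0, 1, 10, 16, 25, 31, 36, 40}; there are 8 of them.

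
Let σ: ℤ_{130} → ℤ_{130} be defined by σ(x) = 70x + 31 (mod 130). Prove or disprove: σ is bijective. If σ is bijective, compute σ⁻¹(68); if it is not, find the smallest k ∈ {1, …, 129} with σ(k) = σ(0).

We have gcd(70, 130) = 10 > 1. Taking x_1 = 0 and x_2 = 13: σ(0) = 31 and σ(13) = 70·13 + 31 = 941 ≡ 31 (mod 130).
So σ(0) = σ(13) while 0 ≠ 13, thus σ is not injective, hence not bijective.
Since σ is not bijective, we find the least positive k with σ(k) = σ(0): this means 70k ≡ 0 (mod 130), i.e. 130 ∣ 70k. Since gcd(70, 130) = 10, dividing through by 10 this holds exactly when 13 ∣ 7k, and as gcd(7, 13) = 1, exactly when 13 ∣ k.
The smallest positive such k is 13.

13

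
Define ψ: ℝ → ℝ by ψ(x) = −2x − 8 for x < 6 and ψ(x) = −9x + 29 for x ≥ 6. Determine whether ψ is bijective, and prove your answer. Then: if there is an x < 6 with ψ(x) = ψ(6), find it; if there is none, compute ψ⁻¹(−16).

Both pieces are strictly decreasing (slopes −2 and −9), so each is injective on its own interval.
The left piece maps (−∞, 6) onto (−20, ∞); the right piece maps [6, ∞) onto (−∞, −25].
The images leave a gap (−20 has no preimage), so ψ is not surjective, hence not bijective.
Because the two images are disjoint, no x < 6 has ψ(x) = ψ(6), so we compute ψ⁻¹(−16): −16 lies in (−20, ∞), so solve −2x − 8 = −16: x = (−16 + 8)/(−2) = 4.

4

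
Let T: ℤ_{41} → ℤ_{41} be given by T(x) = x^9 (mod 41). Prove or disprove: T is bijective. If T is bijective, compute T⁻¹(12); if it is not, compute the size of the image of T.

11

Since 41 is prime, the nonzero elements of ℤ_{41} form a cyclic group of order 40.
As gcd(9, 40) = 1, raising to the 9th power is a bijection on this group: if u^9 ≡ v^9 then (uv^{−1})^9 = 1, and the only element of order dividing gcd(9, 40) = 1 is 1, so u = v.
With T(0) = 0 this makes T injective on all of ℤ_{41}, hence bijective (finite equal-size domain and codomain). In particular T is bijective.
Since T is bijective, we find the preimage of 12. The inverse of x ↦ x^9 on (ℤ_{41})^× is x ↦ x^9, because 9·9 = 81 = 2·40 + 1 ≡ 1 (mod 40) and x^{40} = 1 for x ≠ 0 (Fermat). So T⁻¹(12) = 12^9 mod 41.
Repeated squaring mod 41: 12^1 ≡ 12, 12^2 ≡ 12² = 144 ≡ 21, 12^4 ≡ 21² = 441 ≡ 31, 12^8 ≡ 31² = 961 ≡ 18. Since 9 = 8 + 1, 12^9 ≡ 18·12: 18·12 = 216 ≡ 11. So 12^9 ≡ 11 (mod 41).
Hence T⁻¹(12) = 11.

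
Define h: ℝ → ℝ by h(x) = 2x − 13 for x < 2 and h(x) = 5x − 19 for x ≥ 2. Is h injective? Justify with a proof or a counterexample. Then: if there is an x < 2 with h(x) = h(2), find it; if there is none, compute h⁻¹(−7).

Both pieces are strictly increasing (slopes 2 and 5), so each is injective on its own interval.
The left piece maps (−∞, 2) onto (−∞, −9); the right piece maps [2, ∞) onto [−9, ∞).
These images are disjoint, so no value is attained by both pieces. Hence h is injective.
Because the two images are disjoint, no x < 2 has h(x) = h(2), so we compute h⁻¹(−7): −7 lies in [−9, ∞), so solve 5x − 19 = −7: x = (−7 + 19)/5 = 12/5.

12/5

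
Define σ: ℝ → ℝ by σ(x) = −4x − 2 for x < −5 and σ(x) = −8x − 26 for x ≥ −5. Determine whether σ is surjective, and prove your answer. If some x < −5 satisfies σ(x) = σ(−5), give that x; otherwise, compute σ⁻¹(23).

-25/4

Both pieces are strictly decreasing (slopes −4 and −8), so each is injective on its own interval.
The left piece maps (−∞, −5) onto (18, ∞); the right piece maps [−5, ∞) onto (−∞, 14].
The union (18, ∞) ∪ (−∞, 14] omits the interval between 18 and 14; in particular 18 has no preimage. So σ is not surjective.
Because the two images are disjoint, no x < −5 has σ(x) = σ(−5), so we compute σ⁻¹(23): 23 lies in (18, ∞), so solve −4x − 2 = 23: x = (23 + 2)/(−4) = −25/4.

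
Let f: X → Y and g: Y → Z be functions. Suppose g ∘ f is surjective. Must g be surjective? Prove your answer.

Let c ∈ Z. Since g ∘ f is surjective, some a ∈ X has g(f(a)) = c. Then b = f(a) ∈ Y satisfies g(b) = c. So g is surjective.

surjective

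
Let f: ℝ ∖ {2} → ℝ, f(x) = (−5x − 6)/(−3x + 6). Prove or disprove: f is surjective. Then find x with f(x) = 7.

3

If f(x) = 5/3, cross-multiplying gives −3(−5x − 6) = −5(−3x + 6), which simplifies to 18 = −30 — false.  So 5/3 has no preimage and f is not surjective.
Solving f(x) = 7: cross-multiplying gives −5x − 6 = 7(−3x + 6), which rearranges to 16x = 48, so x = 3.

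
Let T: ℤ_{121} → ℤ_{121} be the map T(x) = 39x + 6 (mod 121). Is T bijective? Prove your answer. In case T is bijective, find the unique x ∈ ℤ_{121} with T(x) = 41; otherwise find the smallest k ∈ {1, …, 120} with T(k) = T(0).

4

If T(s) = T(t), then 39s ≡ 39t (mod 121). Because gcd(39, 121) = 1, we may cancel 39 to get s ≡ t (mod 121).
We now compute 39⁻¹ mod 121 explicitly. Euclid's algorithm: 121 = 3·39 + 4, 39 = 9·4 + 3, 4 = 1·3 + 1; back-substituting gives 1 = 90·39 − 29·121, so 39⁻¹ ≡ 90 (mod 121).
For any y ∈ ℤ_{121}, x = 90(y − 6) mod 121 satisfies T(x) = 39·90(y − 6) + 6 ≡ y (since 39·90 ≡ 1 mod 121). So every y has a preimage.
Hence T is bijective.
Since T is bijective, we find T⁻¹(41): we need 39x ≡ 41 − 6 ≡ 35 (mod 121). Using 39⁻¹ = 90: x ≡ 90·35 = 3150 = 26·121 + 4, so x = 4.
Check: T(4) = 39·4 + 6 = 162 = 1·121 + 41 ≡ 41 (mod 121).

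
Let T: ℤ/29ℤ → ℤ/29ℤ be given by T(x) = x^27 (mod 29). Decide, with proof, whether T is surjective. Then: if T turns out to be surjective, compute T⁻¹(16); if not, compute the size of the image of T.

Since 29 is prime, the nonzero elements of ℤ/29ℤ form a cyclic group of order 28.
As gcd(27, 28) = 1, raising to the 27th power is a bijection on this group: if x_1^27 ≡ x_2^27 then (x_1x_2^{−1})^27 = 1, and the only element of order dividing gcd(27, 28) = 1 is 1, so x_1 = x_2.
With T(0) = 0 this makes T injective on all of ℤ/29ℤ, hence bijective (finite equal-size domain and codomain). In particular T is surjective.
Since T is surjective, we find the preimage of 16. The inverse of x ↦ x^27 on (ℤ/29ℤ)^× is x ↦ x^27, because 27·27 = 729 = 26·28 + 1 ≡ 1 (mod 28) and x^{28} = 1 for x ≠ 0 (Fermat). So T⁻¹(16) = 16^27 mod 29.
Repeated squaring mod 29: 16^1 ≡ 16, 16^2 ≡ 16² = 256 ≡ 24, 16^4 ≡ 24² = 576 ≡ 25, 16^8 ≡ 25² = 625 ≡ 16, 16^16 ≡ 16² = 256 ≡ 24. Since 27 = 16 + 8 + 2 + 1, 16^27 ≡ 24·16·24·16: 24·16 = 384 ≡ 7, then 7·24 = 168 ≡ 23, then 23·16 = 368 ≡ 20. So 16^27 ≡ 20 (mod 29).
Hence T⁻¹(16) = 20.

20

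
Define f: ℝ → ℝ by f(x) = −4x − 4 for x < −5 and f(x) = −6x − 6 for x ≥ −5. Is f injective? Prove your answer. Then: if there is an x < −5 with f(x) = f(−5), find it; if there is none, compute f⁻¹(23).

-7

Both pieces are strictly decreasing (slopes −4 and −6), so each is injective on its own interval.
The left piece maps (−∞, −5) onto (16, ∞); the right piece maps [−5, ∞) onto (−∞, 24].
These images overlap. In particular f(−5) = 24 (right piece), and solving −4x − 4 = 24 on the left piece gives x = −7 < −5.
So f(−7) = f(−5) with −7 ≠ −5, and f is not injective. This x = −7 is the requested value below −5.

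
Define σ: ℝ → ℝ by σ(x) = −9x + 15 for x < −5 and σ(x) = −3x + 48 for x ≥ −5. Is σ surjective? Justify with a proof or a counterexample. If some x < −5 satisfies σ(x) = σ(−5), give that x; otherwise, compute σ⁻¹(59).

Both pieces are strictly decreasing (slopes −9 and −3), so each is injective on its own interval.
The left piece maps (−∞, −5) onto (60, ∞); the right piece maps [−5, ∞) onto (−∞, 63].
The union (60, ∞) ∪ (−∞, 63] covers ℝ, so σ is surjective.
For the follow-up: the images overlap, so an x < −5 with σ(x) = σ(−5) exists. σ(−5) = 63; solving −9x + 15 = 63 for x < −5 gives x = (63 − 15)/(−9) = −16/3.

-16/3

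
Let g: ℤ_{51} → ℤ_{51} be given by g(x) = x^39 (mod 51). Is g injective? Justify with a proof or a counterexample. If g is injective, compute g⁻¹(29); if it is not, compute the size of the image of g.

41

Computing x^39 mod 51 for each x (by repeated squaring, reducing mod 51 at every step), the values g(0), g(1), …, g(50) are: 0, 1, 26, 45, 13, 44, 48, 46, 32, 36, 22, 20, 24, 4, 23, 42, 16, 17, 18, 43, 11, 30, 10, 14, 12, 49, 2, 39, 37, 41, 21, 40, 8, 33, 34, 35, 9, 28, 47, 27, 31, 29, 15, 19, 5, 3, 7, 38, 6, 25, 50.
Every element of ℤ_{51} appears exactly once in this list, so g is a bijection, and in particular injective.
Since g is injective, we read off the preimage of 29 from the same table: g(41) = 29, so g⁻¹(29) = 41.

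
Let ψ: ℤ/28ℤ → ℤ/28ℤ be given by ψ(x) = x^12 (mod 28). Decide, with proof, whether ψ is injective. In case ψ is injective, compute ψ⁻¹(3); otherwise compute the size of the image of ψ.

ψ(1) = 1^12 = 1.
ψ(3): Repeated squaring mod 28: 3^1 ≡ 3, 3^2 ≡ 3² = 9, 3^4 ≡ 9² = 81 ≡ 25, 3^8 ≡ 25² = 625 ≡ 9. Since 12 = 8 + 4, 3^12 ≡ 9·25: 9·25 = 225 ≡ 1. So 3^12 ≡ 1 (mod 28).
So ψ(1) = ψ(3) = 1 while 1 ≠ 3, thus ψ is not injective.
Since ψ is not injective, we determine |image(ψ)|. Computing x^12 mod 28 for each x (by repeated squaring, reducing mod 28 at every step), the values ψ(0), ψ(1), …, ψ(27) are: 0, 1, 8, 1, 8, 1, 8, 21, 8, 1, 8, 1, 8, 1, 0, 1, 8, 1, 8, 1, 8, 21, 8, 1, 8, 1, 8, 1.
The distinct values are {0, 1, 8, 21}; there are 4 of them.

4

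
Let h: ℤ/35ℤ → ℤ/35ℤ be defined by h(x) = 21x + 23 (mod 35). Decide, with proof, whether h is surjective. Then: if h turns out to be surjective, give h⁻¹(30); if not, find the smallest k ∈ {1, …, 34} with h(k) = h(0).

Recall that surjectivity means every element of the codomain has a preimage under h.
Since gcd(21, 35) = 7, we have 21x ≡ 0 (mod 7) for all x, so h(x) ≡ 2 (mod 7).
But 0 ≢ 2 (mod 7), so 0 ∈ ℤ/35ℤ has no preimage. So h is not surjective.
Since h is not surjective, we find the least positive k with h(k) = h(0): this means 21k ≡ 0 (mod 35), i.e. 35 ∣ 21k. Since gcd(21, 35) = 7, dividing through by 7 this holds exactly when 5 ∣ 3k, and as gcd(3, 5) = 1, exactly when 5 ∣ k.
The smallest positive such k is 5.

5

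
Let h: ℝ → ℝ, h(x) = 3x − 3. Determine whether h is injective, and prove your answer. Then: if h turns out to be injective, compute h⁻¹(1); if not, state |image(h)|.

By definition, h is injective when h(s) = h(t) forces s = t.
Suppose h(s) = h(t). Then 3s − 3 = 3t − 3, hence 3s = 3t, thus s = t.
Therefore h is injective.
Since h is injective, we compute h⁻¹(1) = (1 + 3)/3 = 4/3.

4/3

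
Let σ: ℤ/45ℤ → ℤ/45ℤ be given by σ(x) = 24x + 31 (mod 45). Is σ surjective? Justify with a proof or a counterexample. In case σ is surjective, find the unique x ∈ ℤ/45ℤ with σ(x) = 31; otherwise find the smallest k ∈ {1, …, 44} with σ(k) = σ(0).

Since gcd(24, 45) = 3, we have 24x ≡ 0 (mod 3) for all x, so σ(x) ≡ 1 (mod 3).
But 0 ≢ 1 (mod 3), so 0 ∈ ℤ/45ℤ has no preimage. Therefore σ is not surjective.
Since σ is not surjective, we find the least positive k with σ(k) = σ(0): this means 24k ≡ 0 (mod 45), i.e. 45 ∣ 24k. Since gcd(24, 45) = 3, dividing through by 3 this holds exactly when 15 ∣ 8k, and as gcd(8, 15) = 1, exactly when 15 ∣ k.
The smallest positive such k is 15.

15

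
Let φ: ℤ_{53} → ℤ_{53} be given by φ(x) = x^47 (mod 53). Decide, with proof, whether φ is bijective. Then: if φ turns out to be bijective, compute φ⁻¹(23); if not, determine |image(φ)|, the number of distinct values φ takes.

30

Since 53 is prime, the nonzero elements of ℤ_{53} form a cyclic group of order 52.
As gcd(47, 52) = 1, raising to the 47th power is a bijection on this group: if u^47 ≡ v^47 then (uv^{−1})^47 = 1, and the only element of order dividing gcd(47, 52) = 1 is 1, so u = v.
With φ(0) = 0 this makes φ injective on all of ℤ_{53}, hence bijective (finite equal-size domain and codomain). In particular φ is bijective.
Since φ is bijective, we find the preimage of 23. The inverse of x ↦ x^47 on (ℤ_{53})^× is x ↦ x^31, because 47·31 = 1457 = 28·52 + 1 ≡ 1 (mod 52) and x^{52} = 1 for x ≠ 0 (Fermat). So φ⁻¹(23) = 23^31 mod 53.
Repeated squaring mod 53: 23^1 ≡ 23, 23^2 ≡ 23² = 529 ≡ 52, 23^4 ≡ 52² = 2704 ≡ 1, 23^8 ≡ 1² = 1, 23^16 ≡ 1² = 1. Since 31 = 16 + 8 + 4 + 2 + 1, 23^31 ≡ 1·1·1·52·23: 1·1 = 1, then 1·1 = 1, then 1·52 = 52, then 52·23 = 1196 ≡ 30. So 23^31 ≡ 30 (mod 53).
Hence φ⁻¹(23) = 30.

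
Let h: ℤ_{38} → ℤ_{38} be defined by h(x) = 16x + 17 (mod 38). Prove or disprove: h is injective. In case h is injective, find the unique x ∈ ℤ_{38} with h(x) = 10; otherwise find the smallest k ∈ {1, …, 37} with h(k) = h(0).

19

By definition, h is injective if h(u) = h(v) implies u = v.
We have gcd(16, 38) = 2 > 1. Taking u = 0 and v = 19: h(0) = 17 and h(19) = 16·19 + 17 = 321 ≡ 17 (mod 38).
So h(0) = h(19) while 0 ≠ 19, so h is not injective.
Since h is not injective, we find the least positive k with h(k) = h(0): this means 16k ≡ 0 (mod 38), i.e. 38 ∣ 16k. Since gcd(16, 38) = 2, dividing through by 2 this holds exactly when 19 ∣ 8k, and as gcd(8, 19) = 1, exactly when 19 ∣ k.
The smallest positive such k is 19.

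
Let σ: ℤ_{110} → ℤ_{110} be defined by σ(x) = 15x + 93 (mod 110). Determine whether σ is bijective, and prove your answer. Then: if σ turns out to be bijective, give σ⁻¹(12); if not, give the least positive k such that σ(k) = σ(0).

We have gcd(15, 110) = 5 > 1. Taking x_1 = 0 and x_2 = 22: σ(0) = 93 and σ(22) = 15·22 + 93 = 423 ≡ 93 (mod 110).
So σ(0) = σ(22) while 0 ≠ 22, hence σ is not injective, hence not bijective.
Since σ is not bijective, we find the least positive k with σ(k) = σ(0): this means 15k ≡ 0 (mod 110), i.e. 110 ∣ 15k. Since gcd(15, 110) = 5, dividing through by 5 this holds exactly when 22 ∣ 3k, and as gcd(3, 22) = 1, exactly when 22 ∣ k.
The smallest positive such k is 22.

22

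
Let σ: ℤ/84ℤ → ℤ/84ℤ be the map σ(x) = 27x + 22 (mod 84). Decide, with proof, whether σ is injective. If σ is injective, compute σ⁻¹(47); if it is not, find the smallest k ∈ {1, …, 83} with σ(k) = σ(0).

We have gcd(27, 84) = 3 > 1. Taking a = 0 and b = 28: σ(0) = 22 and σ(28) = 27·28 + 22 = 778 ≡ 22 (mod 84).
So σ(0) = σ(28) while 0 ≠ 28, thus σ is not injective.
Since σ is not injective, we find the least positive k with σ(k) = σ(0): this means 27k ≡ 0 (mod 84), i.e. 84 ∣ 27k. Since gcd(27, 84) = 3, dividing through by 3 this holds exactly when 28 ∣ 9k, and as gcd(9, 28) = 1, exactly when 28 ∣ k.
The smallest positive such k is 28.

28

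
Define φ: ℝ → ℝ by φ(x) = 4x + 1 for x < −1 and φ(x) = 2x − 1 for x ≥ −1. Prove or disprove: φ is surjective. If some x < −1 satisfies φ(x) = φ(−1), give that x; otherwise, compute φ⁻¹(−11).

-3

Both pieces are strictly increasing (slopes 4 and 2), so each is injective on its own interval.
The left piece maps (−∞, −1) onto (−∞, −3); the right piece maps [−1, ∞) onto [−3, ∞).
These images together cover ℝ, so φ is surjective.
Because the two images are disjoint, no x < −1 has φ(x) = φ(−1), so we compute φ⁻¹(−11): −11 lies in (−∞, −3), so solve 4x + 1 = −11: x = (−11 − 1)/4 = −3.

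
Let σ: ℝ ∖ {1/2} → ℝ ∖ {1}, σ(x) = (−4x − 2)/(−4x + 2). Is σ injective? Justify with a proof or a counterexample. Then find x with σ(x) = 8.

9/14

Suppose σ(x_1) = σ(x_2). Cross-multiplying: (−4x_1 − 2)(−4x_2 + 2) = (−4x_2 − 2)(−4x_1 + 2).
Expanding both sides and cancelling the symmetric terms leaves −16·(x_1 − x_2) = 0. Since −16 ≠ 0, x_1 = x_2. Thus σ is injective.
Solving σ(x) = 8: cross-multiplying gives −4x − 2 = 8(−4x + 2), which rearranges to 28x = 18, so x = 9/14.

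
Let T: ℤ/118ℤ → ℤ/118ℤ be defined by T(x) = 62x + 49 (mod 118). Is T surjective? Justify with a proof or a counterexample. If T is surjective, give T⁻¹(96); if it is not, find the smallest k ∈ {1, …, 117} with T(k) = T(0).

By definition, surjectivity means every element of the codomain has a preimage under T.
Since gcd(62, 118) = 2, we have 62x ≡ 0 (mod 2) for all x, so T(x) ≡ 1 (mod 2).
But 0 ≢ 1 (mod 2), so 0 ∈ ℤ/118ℤ has no preimage. So T is not surjective.
Since T is not surjective, we find the least positive k with T(k) = T(0): this means 62k ≡ 0 (mod 118), i.e. 118 ∣ 62k. Since gcd(62, 118) = 2, dividing through by 2 this holds exactly when 59 ∣ 31k, and as gcd(31, 59) = 1, exactly when 59 ∣ k.
The smallest positive such k is 59.

59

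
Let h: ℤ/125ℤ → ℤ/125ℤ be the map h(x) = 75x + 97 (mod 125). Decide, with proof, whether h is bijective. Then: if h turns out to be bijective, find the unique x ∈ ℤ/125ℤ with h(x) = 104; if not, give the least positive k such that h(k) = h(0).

We have gcd(75, 125) = 25 > 1. Taking x_1 = 0 and x_2 = 5: h(0) = 97 and h(5) = 75·5 + 97 = 472 ≡ 97 (mod 125).
So h(0) = h(5) while 0 ≠ 5, so h is not injective, hence not bijective.
Since h is not bijective, we find the least positive k with h(k) = h(0): this means 75k ≡ 0 (mod 125), i.e. 125 ∣ 75k. Since gcd(75, 125) = 25, dividing through by 25 this holds exactly when 5 ∣ 3k, and as gcd(3, 5) = 1, exactly when 5 ∣ k.
The smallest positive such k is 5.

5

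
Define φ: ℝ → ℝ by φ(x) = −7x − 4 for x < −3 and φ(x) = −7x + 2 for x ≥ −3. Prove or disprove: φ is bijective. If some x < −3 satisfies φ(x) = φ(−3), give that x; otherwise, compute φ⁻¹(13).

Both pieces are strictly decreasing (slopes −7 and −7), so each is injective on its own interval.
The left piece maps (−∞, −3) onto (17, ∞); the right piece maps [−3, ∞) onto (−∞, 23].
These images overlap. In particular φ(−3) = 23 (right piece), and solving −7x − 4 = 23 on the left piece gives x = −27/7 < −3.
So φ(−27/7) = φ(−3) with −27/7 ≠ −3, and φ is not injective, hence not bijective. This x = −27/7 is the requested value below −3.

-27/7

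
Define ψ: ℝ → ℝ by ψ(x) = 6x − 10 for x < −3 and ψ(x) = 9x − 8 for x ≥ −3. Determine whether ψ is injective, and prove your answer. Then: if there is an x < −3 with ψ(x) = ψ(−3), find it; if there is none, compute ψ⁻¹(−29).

Both pieces are strictly increasing (slopes 6 and 9), so each is injective on its own interval.
The left piece maps (−∞, −3) onto (−∞, −28); the right piece maps [−3, ∞) onto [−35, ∞).
These images overlap. In particular ψ(−3) = −35 (right piece), and solving 6x − 10 = −35 on the left piece gives x = −25/6 < −3.
So ψ(−25/6) = ψ(−3) with −25/6 ≠ −3, and ψ is not injective. This x = −25/6 is the requested value below −3.

-25/6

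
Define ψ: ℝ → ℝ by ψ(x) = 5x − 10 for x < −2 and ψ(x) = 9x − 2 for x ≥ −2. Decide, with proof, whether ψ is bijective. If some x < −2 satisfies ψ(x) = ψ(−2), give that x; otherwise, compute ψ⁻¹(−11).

-1

Both pieces are strictly increasing (slopes 5 and 9), so each is injective on its own interval.
The left piece maps (−∞, −2) onto (−∞, −20); the right piece maps [−2, ∞) onto [−20, ∞).
Since −20 = −20, the images partition ℝ: ψ is injective and surjective, hence bijective.
Because the two images are disjoint, no x < −2 has ψ(x) = ψ(−2), so we compute ψ⁻¹(−11): −11 lies in [−20, ∞), so solve 9x − 2 = −11: x = (−11 + 2)/9 = −1.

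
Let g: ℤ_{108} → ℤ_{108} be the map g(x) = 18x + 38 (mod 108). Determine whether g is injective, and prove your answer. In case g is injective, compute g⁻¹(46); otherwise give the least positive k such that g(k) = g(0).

6

Recall that g is injective when g(s) = g(t) forces s = t.
We have gcd(18, 108) = 18 > 1. Taking s = 0 and t = 6: g(0) = 38 and g(6) = 18·6 + 38 = 146 ≡ 38 (mod 108).
So g(0) = g(6) while 0 ≠ 6, so g is not injective.
Since g is not injective, we find the least positive k with g(k) = g(0): this means 18k ≡ 0 (mod 108), i.e. 108 ∣ 18k. Since gcd(18, 108) = 18, dividing through by 18 this holds exactly when 6 ∣ k.
The smallest positive such k is 6.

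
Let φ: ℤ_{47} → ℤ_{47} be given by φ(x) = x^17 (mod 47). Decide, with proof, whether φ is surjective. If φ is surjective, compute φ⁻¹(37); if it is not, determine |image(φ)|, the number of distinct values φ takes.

Since 47 is prime, the nonzero elements of ℤ_{47} form a cyclic group of order 46.
As gcd(17, 46) = 1, raising to the 17th power is a bijection on this group: if u^17 ≡ v^17 then (uv^{−1})^17 = 1, and the only element of order dividing gcd(17, 46) = 1 is 1, so u = v.
With φ(0) = 0 this makes φ injective on all of ℤ_{47}, hence bijective (finite equal-size domain and codomain). In particular φ is surjective.
Since φ is surjective, we find the preimage of 37. The inverse of x ↦ x^17 on (ℤ_{47})^× is x ↦ x^19, because 17·19 = 323 = 7·46 + 1 ≡ 1 (mod 46) and x^{46} = 1 for x ≠ 0 (Fermat). So φ⁻¹(37) = 37^19 mod 47.
Repeated squaring mod 47: 37^1 ≡ 37, 37^2 ≡ 37² = 1369 ≡ 6, 37^4 ≡ 6² = 36, 37^8 ≡ 36² = 1296 ≡ 27, 37^16 ≡ 27² = 729 ≡ 24. Since 19 = 16 + 2 + 1, 37^19 ≡ 24·6·37: 24·6 = 144 ≡ 3, then 3·37 = 111 ≡ 17. So 37^19 ≡ 17 (mod 47).
Hence φ⁻¹(37) = 17.

17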